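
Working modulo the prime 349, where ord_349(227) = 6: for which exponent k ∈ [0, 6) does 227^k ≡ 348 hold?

3

Successive powers of 227 modulo 349:
  227^0=1  227^1=227  227^2=226  227^3=348
So 227^3 ≡ 348 (mod 349), giving k = 3.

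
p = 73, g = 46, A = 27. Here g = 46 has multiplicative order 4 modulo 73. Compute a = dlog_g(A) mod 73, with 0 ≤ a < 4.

Successive powers of 46 modulo 73:
  46^0=1  46^1=46  46^2=72  46^3=27
So 46^3 ≡ 27 (mod 73), giving a = 3.

3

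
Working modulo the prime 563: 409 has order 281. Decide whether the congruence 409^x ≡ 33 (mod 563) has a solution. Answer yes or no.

33 ∈ ⟨409⟩ iff 33^281 ≡ 1 (mod 563), since |⟨409⟩| = 281.
33^281 mod 563 = 1.
Since 1 = 1, 33 lies in the subgroup.

yes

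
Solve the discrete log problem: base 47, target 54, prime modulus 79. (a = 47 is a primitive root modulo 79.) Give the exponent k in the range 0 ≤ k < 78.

53

Baby-step giant-step with m = ceil(sqrt(78)) = 9.
Baby table (47^j mod 79 for j=0..8):
  0:1  1:47  2:76  3:17  4:9  5:28  6:52  7:74
  8:2
Giant step factor: 47^(-9) ≡ 58 (mod 79).
Scan 54·58^i mod 79 for i = 0, 1, …:
  i=0: 54   i=1: 51   i=2: 35   i=3: 55
  i=4: 30   i=5: 2
Match at i=5, j=8: k = 5·9 + 8 = 53.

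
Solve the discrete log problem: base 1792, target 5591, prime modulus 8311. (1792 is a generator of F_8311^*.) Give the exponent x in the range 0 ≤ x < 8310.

7821

Baby-step giant-step with m = ceil(sqrt(8310)) = 92.
Baby table (1792^j mod 8311 for j=0..91):
  0:1  1:1792  2:3218  3:7133  4:18  5:7323  6:8058  7:3729
  8:324  9:7149  10:3757  11:634  12:5832  13:4017  14:1138  15:3101
  16:5244  17:5818  18:3862  19:5952  20:2971  21:4992  22:3028  23:7404
  24:3612  25:6746  26:4638  27:296  28:6839  29:5074  30:374  31:5328
  32:6748  33:8222  34:6732  35:4483  36:5110  37:6709  38:4822  39:5895
  40:559  41:4408  42:3686  43:6378  44:1751  45:4545  46:8171  47:6761
  48:6585  49:7011  50:5791  51:5344  52:2176  53:1533  54:4506  55:4771
  56:5924  57:2661  58:6309  59:2768  60:6900  61:6343  62:5519  63:8269
  64:7846  65:6131  66:7921  67:7555  68:8252  69:2315  70:1291  71:3014
  72:7249  73:115  74:6616  75:4386  76:5817  77:2070  78:2734  79:4149
  80:4974  81:4016  82:7657  83:8194  84:6422  85:5800  86:4850  87:6205
  88:7553  89:4668  90:4190  91:3647
Giant step factor: 1792^(-92) ≡ 2548 (mod 8311).
Scan 5591·2548^i mod 8311 for i = 0, 1, …:
  i=0: 5591   i=1: 814   i=2: 4633   i=3: 3264
  i=4: 5672   i=5: 7738   i=6: 2732   i=7: 4829
  i=8: 4012   i=9: 46     …   i=84: 914
  i=85: 1792
Match at i=85, j=1: x = 85·92 + 1 = 7821.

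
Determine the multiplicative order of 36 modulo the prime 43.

The order of 36 must divide p − 1 = 42 = 2 · 3 · 7.
Divisors: 1, 2, 3, 6, 7, 14, 21, 42.
Check each in increasing order: 36^1 ≡ 36;  36^2 ≡ 6;  36^3 ≡ 1.
Smallest exponent giving 1 is 3.

3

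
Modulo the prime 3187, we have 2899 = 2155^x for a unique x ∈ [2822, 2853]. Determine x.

Compute 2155^2822 mod 3187 = 2615, then multiply by 2155 repeatedly:
  2155^2822=2615  2155^2823=709  2155^2824=1322  2155^2825=2919  2155^2826=2494
  2155^2827=1288  2155^2828=2950  2155^2829=2372  2155^2830=2899
Found 2899 at exponent 2830.

2830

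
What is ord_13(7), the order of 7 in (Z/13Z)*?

12

The order of 7 must divide p − 1 = 12 = 2^2 · 3.
Divisors: 1, 2, 3, 4, 6, 12.
Check each in increasing order: 7^1 ≡ 7;  7^2 ≡ 10;  7^3 ≡ 5;  7^4 ≡ 9;  7^6 ≡ 12;  7^12 ≡ 1.
Smallest exponent giving 1 is 12.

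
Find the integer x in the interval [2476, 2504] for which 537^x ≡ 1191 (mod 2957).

2477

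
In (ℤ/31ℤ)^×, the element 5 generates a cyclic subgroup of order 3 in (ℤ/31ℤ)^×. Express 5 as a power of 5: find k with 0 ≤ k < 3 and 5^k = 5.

Successive powers of 5 modulo 31:
  5^0=1  5^1=5
So 5^1 ≡ 5 (mod 31), giving k = 1.

1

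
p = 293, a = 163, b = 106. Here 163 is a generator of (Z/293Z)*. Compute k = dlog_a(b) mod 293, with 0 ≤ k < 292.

283

Baby-step giant-step with m = ceil(sqrt(292)) = 18.
Baby table (163^j mod 293 for j=0..17):
  0:1  1:163  2:199  3:207  4:46  5:173  6:71  7:146
  8:65  9:47  10:43  11:270  12:60  13:111  14:220  15:114
  16:123  17:125
Giant step factor: 163^(-18) ≡ 102 (mod 293).
Scan 106·102^i mod 293 for i = 0, 1, …:
  i=0: 106   i=1: 264   i=2: 265   i=3: 74
  i=4: 223   i=5: 185   i=6: 118   i=7: 23
  i=8: 2   i=9: 204     …   i=14: 251
  i=15: 111
Match at i=15, j=13: k = 15·18 + 13 = 283.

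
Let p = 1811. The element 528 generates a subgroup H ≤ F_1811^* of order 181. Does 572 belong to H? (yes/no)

yes

572 ∈ ⟨528⟩ iff 572^181 ≡ 1 (mod 1811), since |⟨528⟩| = 181.
572^181 mod 1811 = 1.
Since 1 = 1, 572 lies in the subgroup.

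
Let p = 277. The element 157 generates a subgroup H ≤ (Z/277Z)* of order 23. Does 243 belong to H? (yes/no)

⟨157⟩ has order 23; its elements mod 277 are {1, 16, 19, 27, 30, 52, 69, 84, 131, 155, 157, 164, 169, 175, 201, 203, 211, 213, 218, 236, 256, 264, 273}.
243 is not in this set.

no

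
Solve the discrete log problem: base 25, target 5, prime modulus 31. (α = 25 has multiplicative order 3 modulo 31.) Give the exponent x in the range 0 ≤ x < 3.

2

Successive powers of 25 modulo 31:
  25^0=1  25^1=25  25^2=5
So 25^2 ≡ 5 (mod 31), giving x = 2.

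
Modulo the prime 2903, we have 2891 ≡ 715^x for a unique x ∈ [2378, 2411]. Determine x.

2381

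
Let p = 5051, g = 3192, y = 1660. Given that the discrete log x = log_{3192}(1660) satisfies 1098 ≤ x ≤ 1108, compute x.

Compute 3192^1098 mod 5051 = 4763, then multiply by 3192 repeatedly:
  3192^1098=4763  3192^1099=5037  3192^1100=771  3192^1101=1195  3192^1102=935
  3192^1103=4430  3192^1104=2811  3192^1105=2136  3192^1106=4313  3192^1107=3121
  3192^1108=1660
Found 1660 at exponent 1108.

1108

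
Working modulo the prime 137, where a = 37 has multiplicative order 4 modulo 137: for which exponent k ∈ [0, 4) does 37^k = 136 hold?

Successive powers of 37 modulo 137:
  37^0=1  37^1=37  37^2=136
So 37^2 ≡ 136 (mod 137), giving k = 2.

2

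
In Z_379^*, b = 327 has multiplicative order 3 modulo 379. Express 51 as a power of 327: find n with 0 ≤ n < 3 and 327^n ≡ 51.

Successive powers of 327 modulo 379:
  327^0=1  327^1=327  327^2=51
So 327^2 ≡ 51 (mod 379), giving n = 2.

2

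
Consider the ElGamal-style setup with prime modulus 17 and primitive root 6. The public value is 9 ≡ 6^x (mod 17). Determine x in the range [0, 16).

14

Successive powers of 6 modulo 17:
  6^0=1  6^1=6  6^2=2  6^3=12  6^4=4  6^5=7
  6^6=8  6^7=14  6^8=16  6^9=11  6^10=15  6^11=5
  6^12=13  6^13=10  6^14=9
So 6^14 ≡ 9 (mod 17), giving x = 14.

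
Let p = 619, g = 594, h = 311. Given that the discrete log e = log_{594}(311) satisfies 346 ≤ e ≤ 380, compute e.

376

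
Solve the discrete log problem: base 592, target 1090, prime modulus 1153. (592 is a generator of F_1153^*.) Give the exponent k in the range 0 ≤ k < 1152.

Baby-step giant-step with m = ceil(sqrt(1152)) = 34.
Baby table (592^j mod 1153 for j=0..33):
  0:1  1:592  2:1105  3:409  4:1151  5:1122  6:96  7:335
  8:4  9:62  10:961  11:483  12:1145  13:1029  14:384  15:187
  16:16  17:248  18:385  19:779  20:1121  21:657  22:383  23:748
  24:64  25:992  26:387  27:810  28:1025  29:322  30:379  31:686
  32:256  33:509
Giant step factor: 592^(-34) ≡ 1045 (mod 1153).
Scan 1090·1045^i mod 1153 for i = 0, 1, …:
  i=0: 1090   i=1: 1039   i=2: 782   i=3: 866
  i=4: 1018   i=5: 744   i=6: 358   i=7: 538
  i=8: 699   i=9: 606     …   i=21: 934
  i=22: 592
Match at i=22, j=1: k = 22·34 + 1 = 749.

749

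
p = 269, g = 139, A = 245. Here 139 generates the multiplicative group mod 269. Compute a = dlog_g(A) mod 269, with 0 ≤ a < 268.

Baby-step giant-step with m = ceil(sqrt(268)) = 17.
Baby table (139^j mod 269 for j=0..16):
  0:1  1:139  2:222  3:192  4:57  5:122  6:11  7:184
  8:21  9:229  10:89  11:266  12:121  13:141  14:231  15:98
  16:172
Giant step factor: 139^(-17) ≡ 163 (mod 269).
Scan 245·163^i mod 269 for i = 0, 1, …:
  i=0: 245   i=1: 123   i=2: 143   i=3: 175
  i=4: 11
Match at i=4, j=6: a = 4·17 + 6 = 74.

74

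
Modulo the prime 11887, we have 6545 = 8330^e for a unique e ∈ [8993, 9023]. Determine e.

Compute 8330^8993 mod 11887 = 1162, then multiply by 8330 repeatedly:
  8330^8993=1162  8330^8994=3442  8330^8995=416  8330^8996=6163  8330^8997=9724
  8330^8998=2902  8330^8999=7389  8330^9000=11371  8330^9001=4814  8330^9002=5769
  8330^9003=8516  8330^9004=8551  8330^9005=2926  8330^9006=5230  8330^9007=45
  8330^9008=6353  8330^9009=11453  8330^9010=10315  8330^9011=4714  8330^9012=4859
  8330^9013=235  8330^9014=8082  8330^9015=6979  8330^9016=7640  8330^9017=10089
  8330^9018=280  8330^9019=2548  8330^9020=6545
Found 6545 at exponent 9020.

9020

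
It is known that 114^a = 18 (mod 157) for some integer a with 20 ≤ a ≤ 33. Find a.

Compute 114^20 mod 157 = 113, then multiply by 114 repeatedly:
  114^20=113  114^21=8  114^22=127  114^23=34  114^24=108
  114^25=66  114^26=145  114^27=45  114^28=106  114^29=152
  114^30=58  114^31=18
Found 18 at exponent 31.

31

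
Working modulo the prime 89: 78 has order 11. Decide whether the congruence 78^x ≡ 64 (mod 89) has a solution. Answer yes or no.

64 ∈ ⟨78⟩ iff 64^11 ≡ 1 (mod 89), since |⟨78⟩| = 11.
64^11 mod 89 = 1.
Since 1 = 1, 64 lies in the subgroup.

yes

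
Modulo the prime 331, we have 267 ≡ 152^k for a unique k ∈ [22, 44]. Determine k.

33

Compute 152^22 mod 331 = 165, then multiply by 152 repeatedly:
  152^22=165  152^23=255  152^24=33  152^25=51  152^26=139
  152^27=275  152^28=94  152^29=55  152^30=85  152^31=11
  152^32=17  152^33=267
Found 267 at exponent 33.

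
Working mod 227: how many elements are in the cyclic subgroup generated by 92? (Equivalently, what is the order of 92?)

113

The order of 92 must divide p − 1 = 226 = 2 · 113.
Divisors: 1, 2, 113, 226.
Check each in increasing order: 92^1 ≡ 92;  92^2 ≡ 65;  92^113 ≡ 1.
Smallest exponent giving 1 is 113.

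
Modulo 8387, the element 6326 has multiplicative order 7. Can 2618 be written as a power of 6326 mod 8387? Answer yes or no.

⟨6326⟩ has order 7; its elements mod 8387 are {1, 3695, 3899, 4957, 6326, 7294, 7376}.
2618 is not in this set.

no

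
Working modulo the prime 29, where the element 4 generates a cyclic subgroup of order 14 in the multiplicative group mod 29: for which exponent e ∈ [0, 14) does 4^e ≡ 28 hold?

Successive powers of 4 modulo 29:
  4^0=1  4^1=4  4^2=16  4^3=6  4^4=24  4^5=9
  4^6=7  4^7=28
So 4^7 ≡ 28 (mod 29), giving e = 7.

7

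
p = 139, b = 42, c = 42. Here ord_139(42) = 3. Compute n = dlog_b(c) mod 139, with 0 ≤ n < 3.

1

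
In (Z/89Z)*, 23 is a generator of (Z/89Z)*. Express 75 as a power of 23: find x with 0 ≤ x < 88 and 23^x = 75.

Successive powers of 23 modulo 89:
  23^0=1  23^1=23  23^2=84  23^3=63  23^4=25  23^5=41
  23^6=53  23^7=62  23^8=2  23^9=46  23^10=79  23^11=37
  23^12=50  23^13=82  23^14=17  23^15=35  23^16=4  23^17=3
  23^18=69  23^19=74  23^20=11  23^21=75
So 23^21 ≡ 75 (mod 89), giving x = 21.

21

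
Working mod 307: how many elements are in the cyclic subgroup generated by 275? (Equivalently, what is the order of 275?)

51

The order of 275 must divide p − 1 = 306 = 2 · 3^2 · 17.
Divisors: 1, 2, 3, 6, 9, 17, 18, 34, 51, 102, 153, 306.
Check each in increasing order: 275^1 ≡ 275;  275^2 ≡ 103;  275^3 ≡ 81;  275^6 ≡ 114;  275^9 ≡ 24;  275^17 ≡ 289;  275^18 ≡ 269;  275^34 ≡ 17;  275^51 ≡ 1.
Smallest exponent giving 1 is 51.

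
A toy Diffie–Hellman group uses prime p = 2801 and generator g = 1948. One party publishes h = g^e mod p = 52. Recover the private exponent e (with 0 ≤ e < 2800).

2281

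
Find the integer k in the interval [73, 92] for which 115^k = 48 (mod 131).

84

Compute 115^73 mod 131 = 14, then multiply by 115 repeatedly:
  115^73=14  115^74=38  115^75=47  115^76=34  115^77=111
  115^78=58  115^79=120  115^80=45  115^81=66  115^82=123
  115^83=128  115^84=48
Found 48 at exponent 84.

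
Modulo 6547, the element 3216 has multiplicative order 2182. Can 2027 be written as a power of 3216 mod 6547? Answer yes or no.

no

2027 ∈ ⟨3216⟩ iff 2027^2182 ≡ 1 (mod 6547), since |⟨3216⟩| = 2182.
2027^2182 mod 6547 = 2332.
Since 2332 ≠ 1, 2027 does not lie in the subgroup.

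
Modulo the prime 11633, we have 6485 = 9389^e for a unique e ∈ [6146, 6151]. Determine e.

6148

Compute 9389^6146 mod 11633 = 6273, then multiply by 9389 repeatedly:
  9389^6146=6273  9389^6147=10951  9389^6148=6485
Found 6485 at exponent 6148.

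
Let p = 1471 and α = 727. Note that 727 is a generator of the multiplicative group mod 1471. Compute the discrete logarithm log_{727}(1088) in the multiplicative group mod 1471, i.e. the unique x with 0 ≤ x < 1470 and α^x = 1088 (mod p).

Baby-step giant-step with m = ceil(sqrt(1470)) = 39.
Baby table (727^j mod 1471 for j=0..38):
  0:1  1:727  2:440  3:673  4:899  5:449  6:1332  7:446
  8:622  9:597  10:74  11:842  12:198  13:1259  14:331  15:864
  16:11  17:642  18:427  19:48  20:1063  21:526  22:1413  23:493
  24:958  25:683  26:814  27:436  28:707  29:610  30:699  31:678
  32:121  33:1178  34:284  35:528  36:1396  37:1373  38:833
Giant step factor: 727^(-39) ≡ 1120 (mod 1471).
Scan 1088·1120^i mod 1471 for i = 0, 1, …:
  i=0: 1088   i=1: 572   i=2: 755   i=3: 1246
  i=4: 1012   i=5: 770   i=6: 394   i=7: 1451
  i=8: 1136   i=9: 1376     …   i=18: 1048
  i=19: 1373
Match at i=19, j=37: x = 19·39 + 37 = 778.

778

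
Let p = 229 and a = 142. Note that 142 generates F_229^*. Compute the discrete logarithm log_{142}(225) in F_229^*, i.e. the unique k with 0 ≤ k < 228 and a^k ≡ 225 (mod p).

Baby-step giant-step with m = ceil(sqrt(228)) = 16.
Baby table (142^j mod 229 for j=0..15):
  0:1  1:142  2:12  3:101  4:144  5:67  6:125  7:117
  8:126  9:30  10:138  11:131  12:53  13:198  14:178  15:86
Giant step factor: 142^(-16) ≡ 171 (mod 229).
Scan 225·171^i mod 229 for i = 0, 1, …:
  i=0: 225   i=1: 3   i=2: 55   i=3: 16
  i=4: 217   i=5: 9   i=6: 165   i=7: 48
  i=8: 193   i=9: 27   i=10: 37   i=11: 144
Match at i=11, j=4: k = 11·16 + 4 = 180.

180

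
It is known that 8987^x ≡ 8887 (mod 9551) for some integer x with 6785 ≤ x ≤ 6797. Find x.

6793

Compute 8987^6785 mod 9551 = 8846, then multiply by 8987 repeatedly:
  8987^6785=8846  8987^6786=6029  8987^6787=9351  8987^6788=7739  8987^6789=11
  8987^6790=3347  8987^6791=3390  8987^6792=7791  8987^6793=8887
Found 8887 at exponent 6793.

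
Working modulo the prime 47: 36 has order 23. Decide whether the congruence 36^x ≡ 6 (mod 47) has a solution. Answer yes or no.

yes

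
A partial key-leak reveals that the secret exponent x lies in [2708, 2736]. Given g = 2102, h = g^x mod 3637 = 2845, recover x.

Compute 2102^2708 mod 3637 = 3546, then multiply by 2102 repeatedly:
  2102^2708=3546  2102^2709=1479  2102^2710=2860  2102^2711=3396  2102^2712=2598
  2102^2713=1859  2102^2714=1480  2102^2715=1325  2102^2716=2845
Found 2845 at exponent 2716.

2716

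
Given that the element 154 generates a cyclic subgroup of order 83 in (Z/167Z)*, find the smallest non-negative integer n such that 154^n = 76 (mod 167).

Baby-step giant-step with m = ceil(sqrt(83)) = 10.
Baby table (154^j mod 167 for j=0..9):
  0:1  1:154  2:2  3:141  4:4  5:115  6:8  7:63
  8:16  9:126
Giant step factor: 154^(-10) ≡ 47 (mod 167).
Scan 76·47^i mod 167 for i = 0, 1, …:
  i=0: 76   i=1: 65   i=2: 49   i=3: 132
  i=4: 25   i=5: 6   i=6: 115
Match at i=6, j=5: n = 6·10 + 5 = 65.

65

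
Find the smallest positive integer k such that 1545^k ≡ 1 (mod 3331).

3330

The order of 1545 must divide p − 1 = 3330 = 2 · 3^2 · 5 · 37.
Divisors: 1, 2, 3, 5, 6, 9, 10, 15, 18, 30, 37, 45, 74, 90, 111, 185, 222, 333, 370, 555, 666, 1110, 1665, 3330.
Check each in increasing order: 1545^1 ≡ 1545;  1545^2 ≡ 2029;  1545^3 ≡ 334;  1545^5 ≡ 1493;  1545^6 ≡ 1633;  1545^9 ≡ 2469;  1545^10 ≡ 610;  1545^15 ≡ 1367;  1545^18 ≡ 231;  1545^30 ≡ 3329;  1545^37 ≡ 495;  1545^45 ≡ 597;  1545^74 ≡ 1862;  1545^90 ≡ 3323;  1545^111 ≡ 2334;  1545^185 ≡ 2284;  1545^222 ≡ 1371;  1545^333 ≡ 2154;  1545^370 ≡ 310;  1545^555 ≡ 1868;  1545^666 ≡ 2964;  1545^1110 ≡ 1867;  1545^1665 ≡ 3330;  1545^3330 ≡ 1.
Smallest exponent giving 1 is 3330.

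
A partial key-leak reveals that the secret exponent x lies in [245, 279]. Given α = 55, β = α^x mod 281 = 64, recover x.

256

Compute 55^245 mod 281 = 60, then multiply by 55 repeatedly:
  55^245=60  55^246=209  55^247=255  55^248=256  55^249=30
  55^250=245  55^251=268  55^252=128  55^253=15  55^254=263
  55^255=134  55^256=64
Found 64 at exponent 256.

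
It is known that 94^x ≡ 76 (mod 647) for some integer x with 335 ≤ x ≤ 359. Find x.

Compute 94^335 mod 647 = 356, then multiply by 94 repeatedly:
  94^335=356  94^336=467  94^337=549  94^338=493  94^339=405
  94^340=544  94^341=23  94^342=221  94^343=70  94^344=110
  94^345=635  94^346=166  94^347=76
Found 76 at exponent 347.

347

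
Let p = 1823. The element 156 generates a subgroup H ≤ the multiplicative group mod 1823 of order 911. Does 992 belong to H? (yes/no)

no

992 ∈ ⟨156⟩ iff 992^911 ≡ 1 (mod 1823), since |⟨156⟩| = 911.
992^911 mod 1823 = 1822.
Since 1822 ≠ 1, 992 does not lie in the subgroup.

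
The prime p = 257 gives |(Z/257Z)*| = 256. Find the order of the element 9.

128

The order of 9 must divide p − 1 = 256 = 2^8.
Divisors: 1, 2, 4, 8, 16, 32, 64, 128, 256.
Check each in increasing order: 9^1 ≡ 9;  9^2 ≡ 81;  9^4 ≡ 136;  9^8 ≡ 249;  9^16 ≡ 64;  9^32 ≡ 241;  9^64 ≡ 256;  9^128 ≡ 1.
Smallest exponent giving 1 is 128.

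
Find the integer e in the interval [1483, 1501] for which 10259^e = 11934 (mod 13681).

1487

Compute 10259^1483 mod 13681 = 3979, then multiply by 10259 repeatedly:
  10259^1483=3979  10259^1484=10138  10259^1485=2780  10259^1486=8816  10259^1487=11934
Found 11934 at exponent 1487.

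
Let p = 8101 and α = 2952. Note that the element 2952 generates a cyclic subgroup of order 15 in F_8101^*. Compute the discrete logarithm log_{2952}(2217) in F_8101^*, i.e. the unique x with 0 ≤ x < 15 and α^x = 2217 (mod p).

Successive powers of 2952 modulo 8101:
  2952^0=1  2952^1=2952  2952^2=5729  2952^3=5221  2952^4=4290  2952^5=2217
So 2952^5 ≡ 2217 (mod 8101), giving x = 5.

5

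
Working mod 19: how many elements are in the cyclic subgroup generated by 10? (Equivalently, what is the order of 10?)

The order of 10 must divide p − 1 = 18 = 2 · 3^2.
Divisors: 1, 2, 3, 6, 9, 18.
Check each in increasing order: 10^1 ≡ 10;  10^2 ≡ 5;  10^3 ≡ 12;  10^6 ≡ 11;  10^9 ≡ 18;  10^18 ≡ 1.
Smallest exponent giving 1 is 18.

18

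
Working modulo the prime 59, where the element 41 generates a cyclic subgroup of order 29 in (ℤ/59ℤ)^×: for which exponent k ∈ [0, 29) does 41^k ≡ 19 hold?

11

Successive powers of 41 modulo 59:
  41^0=1  41^1=41  41^2=29  41^3=9  41^4=15  41^5=25
  41^6=22  41^7=17  41^8=48  41^9=21  41^10=35  41^11=19
So 41^11 ≡ 19 (mod 59), giving k = 11.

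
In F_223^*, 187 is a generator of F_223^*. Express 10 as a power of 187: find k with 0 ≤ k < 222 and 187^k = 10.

193

Baby-step giant-step with m = ceil(sqrt(222)) = 15.
Baby table (187^j mod 223 for j=0..14):
  0:1  1:187  2:181  3:174  4:203  5:51  6:171  7:88
  8:177  9:95  10:148  11:24  12:28  13:107  14:162
Giant step factor: 187^(-15) ≡ 59 (mod 223).
Scan 10·59^i mod 223 for i = 0, 1, …:
  i=0: 10   i=1: 144   i=2: 22   i=3: 183
  i=4: 93   i=5: 135   i=6: 160   i=7: 74
  i=8: 129   i=9: 29   i=10: 150   i=11: 153
  i=12: 107
Match at i=12, j=13: k = 12·15 + 13 = 193.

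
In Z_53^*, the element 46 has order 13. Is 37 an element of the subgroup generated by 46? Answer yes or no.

no

37 ∈ ⟨46⟩ iff 37^13 ≡ 1 (mod 53), since |⟨46⟩| = 13.
37^13 mod 53 = 52.
Since 52 ≠ 1, 37 does not lie in the subgroup.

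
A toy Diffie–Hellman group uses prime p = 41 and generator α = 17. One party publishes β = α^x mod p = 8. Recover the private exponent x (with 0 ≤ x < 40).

6

Successive powers of 17 modulo 41:
  17^0=1  17^1=17  17^2=2  17^3=34  17^4=4  17^5=27
  17^6=8
So 17^6 ≡ 8 (mod 41), giving x = 6.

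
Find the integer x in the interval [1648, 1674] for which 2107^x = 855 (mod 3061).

1673

Compute 2107^1648 mod 3061 = 2488, then multiply by 2107 repeatedly:
  2107^1648=2488  2107^1649=1784  2107^1650=3041  2107^1651=714  2107^1652=1447
  2107^1653=73  2107^1654=761  2107^1655=2524  2107^1656=1111  2107^1657=2273
  2107^1658=1807  2107^1659=2526  2107^1660=2264  2107^1661=1210  2107^1662=2718
  2107^1663=2756  2107^1664=175  2107^1665=1405  2107^1666=348  2107^1667=1657
  2107^1668=1759  2107^1669=2403  2107^1670=227  2107^1671=773  2107^1672=259
  2107^1673=855
Found 855 at exponent 1673.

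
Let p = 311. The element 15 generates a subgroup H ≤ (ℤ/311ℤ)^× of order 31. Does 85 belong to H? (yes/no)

85 ∈ ⟨15⟩ iff 85^31 ≡ 1 (mod 311), since |⟨15⟩| = 31.
85^31 mod 311 = 275.
Since 275 ≠ 1, 85 does not lie in the subgroup.

no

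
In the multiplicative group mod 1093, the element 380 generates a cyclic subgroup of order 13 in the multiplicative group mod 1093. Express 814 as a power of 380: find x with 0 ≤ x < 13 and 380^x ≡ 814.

12

Successive powers of 380 modulo 1093:
  380^0=1  380^1=380  380^2=124  380^3=121  380^4=74  380^5=795
  380^6=432  380^7=210  380^8=11  380^9=901  380^10=271  380^11=238
  380^12=814
So 380^12 ≡ 814 (mod 1093), giving x = 12.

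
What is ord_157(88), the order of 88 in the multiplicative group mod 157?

156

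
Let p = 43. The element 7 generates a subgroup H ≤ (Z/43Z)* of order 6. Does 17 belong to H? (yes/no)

no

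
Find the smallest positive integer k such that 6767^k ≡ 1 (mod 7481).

The order of 6767 must divide p − 1 = 7480 = 2^3 · 5 · 11 · 17.
Divisors: 1, 2, 4, 5, 8, 10, 11, 17, 20, 22, 34, 40, 44, 55, 68, 85, 88, 110, 136, 170, 187, 220, 340, 374, 440, 680, 748, 935, 1496, 1870, 3740, 7480.
Check each in increasing order: 6767^1 ≡ 6767;  6767^2 ≡ 1088;  6767^4 ≡ 1746;  6767^5 ≡ 2683;  6767^8 ≡ 3749;  6767^10 ≡ 1767;  6767^11 ≡ 2651;  6767^17 ≡ 4521;  6767^20 ≡ 2712;  6767^22 ≡ 3142;  6767^34 ≡ 1349;  6767^40 ≡ 1121;  6767^44 ≡ 4725;  6767^55 ≡ 2781;  6767^68 ≡ 1918;  6767^85 ≡ 799;  6767^88 ≡ 2321;  6767^110 ≡ 6088;  6767^136 ≡ 5553;  6767^170 ≡ 2516;  6767^187 ≡ 3716;  6767^220 ≡ 2870;  6767^340 ≡ 1330;  6767^374 ≡ 6211;  6767^440 ≡ 319;  6767^680 ≡ 3384;  6767^748 ≡ 4485;  6767^935 ≡ 6073;  6767^1496 ≡ 6297;  6767^1870 ≡ 7480;  6767^3740 ≡ 1.
Smallest exponent giving 1 is 3740.

3740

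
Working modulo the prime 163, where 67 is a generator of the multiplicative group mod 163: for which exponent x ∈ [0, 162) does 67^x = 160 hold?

Baby-step giant-step with m = ceil(sqrt(162)) = 13.
Baby table (67^j mod 163 for j=0..12):
  0:1  1:67  2:88  3:28  4:83  5:19  6:132  7:42
  8:43  9:110  10:35  11:63  12:146
Giant step factor: 67^(-13) ≡ 82 (mod 163).
Scan 160·82^i mod 163 for i = 0, 1, …:
  i=0: 160   i=1: 80   i=2: 40   i=3: 20
  i=4: 10   i=5: 5   i=6: 84   i=7: 42
Match at i=7, j=7: x = 7·13 + 7 = 98.

98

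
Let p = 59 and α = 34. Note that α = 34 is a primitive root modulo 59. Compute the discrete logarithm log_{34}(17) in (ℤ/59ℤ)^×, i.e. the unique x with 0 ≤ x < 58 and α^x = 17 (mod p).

42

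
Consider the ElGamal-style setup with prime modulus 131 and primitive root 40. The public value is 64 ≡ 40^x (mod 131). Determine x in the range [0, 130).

24

Successive powers of 40 modulo 131:
  40^0=1  40^1=40  40^2=28  40^3=72  40^4=129  40^5=51
  40^6=75  40^7=118  40^8=4  40^9=29  40^10=112  40^11=26
  40^12=123  40^13=73  40^14=38  40^15=79  40^16=16  40^17=116
  40^18=55  40^19=104  40^20=99  40^21=30  40^22=21  40^23=54
  40^24=64
So 40^24 ≡ 64 (mod 131), giving x = 24.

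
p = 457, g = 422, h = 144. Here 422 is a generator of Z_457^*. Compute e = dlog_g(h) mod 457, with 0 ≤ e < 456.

244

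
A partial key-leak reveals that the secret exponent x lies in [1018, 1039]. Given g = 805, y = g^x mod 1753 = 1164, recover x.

Compute 805^1018 mod 1753 = 488, then multiply by 805 repeatedly:
  805^1018=488  805^1019=168  805^1020=259  805^1021=1641  805^1022=996
  805^1023=659  805^1024=1089  805^1025=145  805^1026=1027  805^1027=1072
  805^1028=484  805^1029=454  805^1030=846  805^1031=866  805^1032=1189
  805^1033=7  805^1034=376  805^1035=1164
Found 1164 at exponent 1035.

1035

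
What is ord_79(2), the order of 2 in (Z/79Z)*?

The order of 2 must divide p − 1 = 78 = 2 · 3 · 13.
Divisors: 1, 2, 3, 6, 13, 26, 39, 78.
Check each in increasing order: 2^1 ≡ 2;  2^2 ≡ 4;  2^3 ≡ 8;  2^6 ≡ 64;  2^13 ≡ 55;  2^26 ≡ 23;  2^39 ≡ 1.
Smallest exponent giving 1 is 39.

39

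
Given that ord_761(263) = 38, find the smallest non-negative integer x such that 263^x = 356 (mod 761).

Successive powers of 263 modulo 761:
  263^0=1  263^1=263  263^2=679  263^3=503  263^4=636  263^5=609
  263^6=357  263^7=288  263^8=405  263^9=736  263^10=274  263^11=528
  263^12=362  263^13=81  263^14=756  263^15=207  263^16=410  263^17=529
  263^18=625  263^19=760  263^20=498  263^21=82  263^22=258  263^23=125
  263^24=152  263^25=404  263^26=473  263^27=356
So 263^27 ≡ 356 (mod 761), giving x = 27.

27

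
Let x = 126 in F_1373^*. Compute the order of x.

The order of 126 must divide p − 1 = 1372 = 2^2 · 7^3.
Divisors: 1, 2, 4, 7, 14, 28, 49, 98, 196, 343, 686, 1372.
Check each in increasing order: 126^1 ≡ 126;  126^2 ≡ 773;  126^4 ≡ 274;  126^7 ≡ 51;  126^14 ≡ 1228;  126^28 ≡ 430;  126^49 ≡ 18;  126^98 ≡ 324;  126^196 ≡ 628;  126^343 ≡ 705;  126^686 ≡ 1372;  126^1372 ≡ 1.
Smallest exponent giving 1 is 1372.

1372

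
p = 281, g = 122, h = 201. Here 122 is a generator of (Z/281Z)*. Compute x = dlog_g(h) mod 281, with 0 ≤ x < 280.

Baby-step giant-step with m = ceil(sqrt(280)) = 17.
Baby table (122^j mod 281 for j=0..16):
  0:1  1:122  2:272  3:26  4:81  5:47  6:114  7:139
  8:98  9:154  10:242  11:19  12:70  13:110  14:213  15:134
  16:50
Giant step factor: 122^(-17) ≡ 257 (mod 281).
Scan 201·257^i mod 281 for i = 0, 1, …:
  i=0: 201   i=1: 234   i=2: 4   i=3: 185
  i=4: 56   i=5: 61   i=6: 222   i=7: 11
  i=8: 17   i=9: 154
Match at i=9, j=9: x = 9·17 + 9 = 162.

162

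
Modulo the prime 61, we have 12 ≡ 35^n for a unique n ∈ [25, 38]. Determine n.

28

Compute 35^25 mod 61 = 29, then multiply by 35 repeatedly:
  35^25=29  35^26=39  35^27=23  35^28=12
Found 12 at exponent 28.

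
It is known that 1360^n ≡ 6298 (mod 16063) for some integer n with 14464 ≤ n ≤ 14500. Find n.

14495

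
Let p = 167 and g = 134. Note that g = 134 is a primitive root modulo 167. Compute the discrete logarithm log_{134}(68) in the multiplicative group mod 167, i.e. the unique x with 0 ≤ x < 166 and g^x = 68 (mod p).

63

Baby-step giant-step with m = ceil(sqrt(166)) = 13.
Baby table (134^j mod 167 for j=0..12):
  0:1  1:134  2:87  3:135  4:54  5:55  6:22  7:109
  8:77  9:131  10:19  11:41  12:150
Giant step factor: 134^(-13) ≡ 103 (mod 167).
Scan 68·103^i mod 167 for i = 0, 1, …:
  i=0: 68   i=1: 157   i=2: 139   i=3: 122
  i=4: 41
Match at i=4, j=11: x = 4·13 + 11 = 63.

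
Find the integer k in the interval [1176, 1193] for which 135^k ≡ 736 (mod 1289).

Compute 135^1176 mod 1289 = 1206, then multiply by 135 repeatedly:
  135^1176=1206  135^1177=396  135^1178=611  135^1179=1278  135^1180=1093
  135^1181=609  135^1182=1008  135^1183=735  135^1184=1261  135^1185=87
  135^1186=144  135^1187=105  135^1188=1285  135^1189=749  135^1190=573
  135^1191=15  135^1192=736
Found 736 at exponent 1192.

1192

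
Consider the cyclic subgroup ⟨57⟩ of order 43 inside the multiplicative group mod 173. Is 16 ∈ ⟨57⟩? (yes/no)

yes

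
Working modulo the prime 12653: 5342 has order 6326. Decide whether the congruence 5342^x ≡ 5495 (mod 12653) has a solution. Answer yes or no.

no

5495 ∈ ⟨5342⟩ iff 5495^6326 ≡ 1 (mod 12653), since |⟨5342⟩| = 6326.
5495^6326 mod 12653 = 12652.
Since 12652 ≠ 1, 5495 does not lie in the subgroup.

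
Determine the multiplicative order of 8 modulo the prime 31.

The order of 8 must divide p − 1 = 30 = 2 · 3 · 5.
Divisors: 1, 2, 3, 5, 6, 10, 15, 30.
Check each in increasing order: 8^1 ≡ 8;  8^2 ≡ 2;  8^3 ≡ 16;  8^5 ≡ 1.
Smallest exponent giving 1 is 5.

5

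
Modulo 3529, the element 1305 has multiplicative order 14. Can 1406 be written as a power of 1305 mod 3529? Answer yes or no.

⟨1305⟩ has order 14; its elements mod 3529 are {1, 118, 192, 1286, 1305, 1482, 1574, 1955, 2047, 2224, 2243, 3337, 3411, 3528}.
1406 is not in this set.

no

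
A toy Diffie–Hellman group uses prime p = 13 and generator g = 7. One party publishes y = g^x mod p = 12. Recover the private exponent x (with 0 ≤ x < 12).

6

Successive powers of 7 modulo 13:
  7^0=1  7^1=7  7^2=10  7^3=5  7^4=9  7^5=11
  7^6=12
So 7^6 ≡ 12 (mod 13), giving x = 6.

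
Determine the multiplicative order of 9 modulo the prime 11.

5

The order of 9 must divide p − 1 = 10 = 2 · 5.
Divisors: 1, 2, 5, 10.
Check each in increasing order: 9^1 ≡ 9;  9^2 ≡ 4;  9^5 ≡ 1.
Smallest exponent giving 1 is 5.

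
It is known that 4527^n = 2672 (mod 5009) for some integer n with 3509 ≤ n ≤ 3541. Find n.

Compute 4527^3509 mod 5009 = 2827, then multiply by 4527 repeatedly:
  4527^3509=2827  4527^3510=4843  4527^3511=4877  4527^3512=3516  4527^3513=3339
  4527^3514=3500  4527^3515=1033  4527^3516=2994  4527^3517=4493  4527^3518=3271
  4527^3519=1213  4527^3520=1387  4527^3521=2672
Found 2672 at exponent 3521.

3521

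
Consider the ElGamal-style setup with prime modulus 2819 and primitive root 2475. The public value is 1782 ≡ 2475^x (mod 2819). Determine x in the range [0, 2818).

2768

Baby-step giant-step with m = ceil(sqrt(2818)) = 54.
Baby table (2475^j mod 2819 for j=0..53):
  0:1  1:2475  2:2757  3:1595  4:1025  5:2594  6:1287  7:2674
  8:1957  9:533  10:2702  11:782  12:1616  13:2258  14:1292  15:954
  16:1647  17:51  18:2189  19:2476  20:2413  21:1533  22:2620  23:800
  24:1062  25:1142  26:1812  27:2490  28:416  29:665  30:2398  31:1055
  32:731  33:2246  34:2601  35:1698  36:2240  37:1846  38:2070  39:1127
  40:1334  41:601  42:1862  43:2204  44:135  45:1483  46:87  47:1081
  48:244  49:634  50:1786  51:158  52:2028  53:1480
Giant step factor: 2475^(-54) ≡ 131 (mod 2819).
Scan 1782·131^i mod 2819 for i = 0, 1, …:
  i=0: 1782   i=1: 2284   i=2: 390   i=3: 348
  i=4: 484   i=5: 1386   i=6: 1150   i=7: 1243
  i=8: 2150   i=9: 2569     …   i=50: 2420
  i=51: 1292
Match at i=51, j=14: x = 51·54 + 14 = 2768.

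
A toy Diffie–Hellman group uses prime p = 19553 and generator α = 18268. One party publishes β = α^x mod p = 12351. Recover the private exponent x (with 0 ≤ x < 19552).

Baby-step giant-step with m = ceil(sqrt(19552)) = 140.
Baby table (18268^j mod 19553 for j=0..139):
  0:1  1:18268  2:8773  3:8776  4:4921  5:11687  6:18462  7:13672
  8:9627  9:6354  10:8264  11:17592  12:17101  13:2787  14:16457  15:9101
  16:17462  17:8174  18:15924  19:9651  20:14620  21:3733  22:13133  23:17887
  24:9533  25:9826  26:4828  27:13874  28:4246  29:18730  30:1693  31:14431
  32:11962  33:17041  34:1675  35:18008  36:10472  37:15497  38:10862  39:3172
  40:10557  41:4037  42:13553  43:6118  44:18229  45:229  46:18583  47:14611
  48:15298  49:12388  50:17115  51:4350  52:2408  53:14647  54:8144  55:15368
  56:650  57:5529  58:12527  59:14477  60:11511  61:9986  62:14311  63:9738
  64:590  65:4417  66:14078  67:15848  68:9546  69:12674  70:1559  71:10644
  72:9560  73:14237  74:7063  75:16190  76:242  77:1878  78:11342  79:12068
  80:17702  81:12622  82:9720  83:4167  84:2927  85:12534  86:5482  87:14263
  88:12759  89:9652  90:13335  91:12506  92:2356  93:3255  94:1667  95:8735
  96:18500  97:3948  98:10600  99:7441  100:19285  101:11979  102:14749  103:13945
  104:10776  105:15917  106:18646  107:11868  108:960  109:17792  110:14290  111:17170
  112:11887  113:15651  114:8502  115:5057  116:12904  117:18857  118:14475  119:14081
  120:11993  121:16312  122:19449  123:16322  124:6599  125:6287  126:16147  127:16391
  128:15699  129:5481  130:15548  131:3986  132:876  133:8414  134:819  135:3447
  136:9136  137:11593  138:2381  139:10236
Giant step factor: 18268^(-140) ≡ 13610 (mod 19553).
Scan 12351·13610^i mod 19553 for i = 0, 1, …:
  i=0: 12351   i=1: 19522   i=2: 8256   i=3: 12622
Match at i=3, j=81: x = 3·140 + 81 = 501.

501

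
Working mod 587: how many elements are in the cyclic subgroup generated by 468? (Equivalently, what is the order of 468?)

586

The order of 468 must divide p − 1 = 586 = 2 · 293.
Divisors: 1, 2, 293, 586.
Check each in increasing order: 468^1 ≡ 468;  468^2 ≡ 73;  468^293 ≡ 586;  468^586 ≡ 1.
Smallest exponent giving 1 is 586.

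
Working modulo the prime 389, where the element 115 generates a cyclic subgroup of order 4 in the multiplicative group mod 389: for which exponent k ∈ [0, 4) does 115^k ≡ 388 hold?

Successive powers of 115 modulo 389:
  115^0=1  115^1=115  115^2=388
So 115^2 ≡ 388 (mod 389), giving k = 2.

2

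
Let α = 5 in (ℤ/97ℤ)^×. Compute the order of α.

96

The order of 5 must divide p − 1 = 96 = 2^5 · 3.
Divisors: 1, 2, 3, 4, 6, 8, 12, 16, 24, 32, 48, 96.
Check each in increasing order: 5^1 ≡ 5;  5^2 ≡ 25;  5^3 ≡ 28;  5^4 ≡ 43;  5^6 ≡ 8;  5^8 ≡ 6;  5^12 ≡ 64;  5^16 ≡ 36;  5^24 ≡ 22;  5^32 ≡ 35;  5^48 ≡ 96;  5^96 ≡ 1.
Smallest exponent giving 1 is 96.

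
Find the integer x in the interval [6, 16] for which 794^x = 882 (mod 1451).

Compute 794^6 mod 1451 = 988, then multiply by 794 repeatedly:
  794^6=988  794^7=932  794^8=1449  794^9=1314  794^10=47
  794^11=1043  794^12=1072  794^13=882
Found 882 at exponent 13.

13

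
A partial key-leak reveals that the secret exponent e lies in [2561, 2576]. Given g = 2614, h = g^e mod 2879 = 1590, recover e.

Compute 2614^2561 mod 2879 = 1302, then multiply by 2614 repeatedly:
  2614^2561=1302  2614^2562=450  2614^2563=1668  2614^2564=1346  2614^2565=306
  2614^2566=2401  2614^2567=2873  2614^2568=1590
Found 1590 at exponent 2568.

2568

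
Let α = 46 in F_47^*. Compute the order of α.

2

The order of 46 must divide p − 1 = 46 = 2 · 23.
Divisors: 1, 2, 23, 46.
Check each in increasing order: 46^1 ≡ 46;  46^2 ≡ 1.
Smallest exponent giving 1 is 2.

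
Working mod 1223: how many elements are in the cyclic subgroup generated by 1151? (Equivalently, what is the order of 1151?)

1222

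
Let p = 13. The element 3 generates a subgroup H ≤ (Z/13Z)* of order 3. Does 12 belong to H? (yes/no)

no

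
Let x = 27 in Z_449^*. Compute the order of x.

The order of 27 must divide p − 1 = 448 = 2^6 · 7.
Divisors: 1, 2, 4, 7, 8, 14, 16, 28, 32, 56, 64, 112, 224, 448.
Check each in increasing order: 27^1 ≡ 27;  27^2 ≡ 280;  27^4 ≡ 274;  27^7 ≡ 203;  27^8 ≡ 93;  27^14 ≡ 350;  27^16 ≡ 118;  27^28 ≡ 372;  27^32 ≡ 5;  27^56 ≡ 92;  27^64 ≡ 25;  27^112 ≡ 382;  27^224 ≡ 448;  27^448 ≡ 1.
Smallest exponent giving 1 is 448.

448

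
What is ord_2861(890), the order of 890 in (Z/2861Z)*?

The order of 890 must divide p − 1 = 2860 = 2^2 · 5 · 11 · 13.
Divisors: 1, 2, 4, 5, 10, 11, 13, 20, 22, 26, 44, 52, 55, 65, 110, 130, 143, 220, 260, 286, 572, 715, 1430, 2860.
Check each in increasing order: 890^1 ≡ 890;  890^2 ≡ 2464;  890^4 ≡ 254;  890^5 ≡ 41;  890^10 ≡ 1681;  890^11 ≡ 2648;  890^13 ≡ 1592;  890^20 ≡ 1954;  890^22 ≡ 2454;  890^26 ≡ 2479;  890^44 ≡ 2572;  890^52 ≡ 13;  890^55 ≡ 1476;  890^65 ≡ 669;  890^110 ≡ 1355;  890^130 ≡ 1245;  890^143 ≡ 2228;  890^220 ≡ 2124;  890^260 ≡ 2224;  890^286 ≡ 149;  890^572 ≡ 2174;  890^715 ≡ 2860;  890^1430 ≡ 1.
Smallest exponent giving 1 is 1430.

1430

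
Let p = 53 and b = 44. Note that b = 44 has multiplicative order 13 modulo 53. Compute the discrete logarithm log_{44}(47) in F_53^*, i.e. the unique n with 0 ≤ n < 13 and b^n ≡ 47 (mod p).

Successive powers of 44 modulo 53:
  44^0=1  44^1=44  44^2=28  44^3=13  44^4=42  44^5=46
  44^6=10  44^7=16  44^8=15  44^9=24  44^10=49  44^11=36
  44^12=47
So 44^12 ≡ 47 (mod 53), giving n = 12.

12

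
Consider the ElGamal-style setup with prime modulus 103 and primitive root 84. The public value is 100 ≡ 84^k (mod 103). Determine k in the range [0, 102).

Baby-step giant-step with m = ceil(sqrt(102)) = 11.
Baby table (84^j mod 103 for j=0..10):
  0:1  1:84  2:52  3:42  4:26  5:21  6:13  7:62
  8:58  9:31  10:29
Giant step factor: 84^(-11) ≡ 20 (mod 103).
Scan 100·20^i mod 103 for i = 0, 1, …:
  i=0: 100   i=1: 43   i=2: 36   i=3: 102
  i=4: 83   i=5: 12   i=6: 34   i=7: 62
Match at i=7, j=7: k = 7·11 + 7 = 84.

84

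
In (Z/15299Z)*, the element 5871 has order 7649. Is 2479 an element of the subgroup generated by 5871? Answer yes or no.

yes

2479 ∈ ⟨5871⟩ iff 2479^7649 ≡ 1 (mod 15299), since |⟨5871⟩| = 7649.
2479^7649 mod 15299 = 1.
Since 1 = 1, 2479 lies in the subgroup.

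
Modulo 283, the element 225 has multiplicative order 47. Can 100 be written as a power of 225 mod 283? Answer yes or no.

no

100 ∈ ⟨225⟩ iff 100^47 ≡ 1 (mod 283), since |⟨225⟩| = 47.
100^47 mod 283 = 44.
Since 44 ≠ 1, 100 does not lie in the subgroup.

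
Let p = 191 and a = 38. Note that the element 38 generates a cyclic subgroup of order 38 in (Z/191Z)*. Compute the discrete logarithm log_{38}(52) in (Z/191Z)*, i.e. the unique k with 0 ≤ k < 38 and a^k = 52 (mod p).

34

Successive powers of 38 modulo 191:
  38^0=1  38^1=38  38^2=107  38^3=55  38^4=180  38^5=155
  38^6=160  38^7=159  38^8=121  38^9=14  38^10=150  38^11=161
  38^12=6  38^13=37  38^14=69  38^15=139  38^16=125  38^17=166
  38^18=5  38^19=190  38^20=153  38^21=84  38^22=136  38^23=11
  38^24=36  38^25=31  38^26=32  38^27=70  38^28=177  38^29=41
  38^30=30  38^31=185  38^32=154  38^33=122  38^34=52
So 38^34 ≡ 52 (mod 191), giving k = 34.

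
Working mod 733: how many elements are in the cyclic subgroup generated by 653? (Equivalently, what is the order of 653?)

The order of 653 must divide p − 1 = 732 = 2^2 · 3 · 61.
Divisors: 1, 2, 3, 4, 6, 12, 61, 122, 183, 244, 366, 732.
Check each in increasing order: 653^1 ≡ 653;  653^2 ≡ 536;  653^3 ≡ 367;  653^4 ≡ 693;  653^6 ≡ 550;  653^12 ≡ 504;  653^61 ≡ 353;  653^122 ≡ 732;  653^183 ≡ 380;  653^244 ≡ 1.
Smallest exponent giving 1 is 244.

244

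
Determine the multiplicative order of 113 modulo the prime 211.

The order of 113 must divide p − 1 = 210 = 2 · 3 · 5 · 7.
Divisors: 1, 2, 3, 5, 6, 7, 10, 14, 15, 21, 30, 35, 42, 70, 105, 210.
Check each in increasing order: 113^1 ≡ 113;  113^2 ≡ 109;  113^3 ≡ 79;  113^5 ≡ 171;  113^6 ≡ 122;  113^7 ≡ 71;  113^10 ≡ 123;  113^14 ≡ 188;  113^15 ≡ 144;  113^21 ≡ 55;  113^30 ≡ 58;  113^35 ≡ 1.
Smallest exponent giving 1 is 35.

35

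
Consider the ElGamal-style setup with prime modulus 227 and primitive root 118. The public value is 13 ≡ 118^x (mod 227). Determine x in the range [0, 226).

Baby-step giant-step with m = ceil(sqrt(226)) = 16.
Baby table (118^j mod 227 for j=0..15):
  0:1  1:118  2:77  3:6  4:27  5:8  6:36  7:162
  8:48  9:216  10:64  11:61  12:161  13:157  14:139  15:58
Giant step factor: 118^(-16) ≡ 207 (mod 227).
Scan 13·207^i mod 227 for i = 0, 1, …:
  i=0: 13   i=1: 194   i=2: 206   i=3: 193
  i=4: 226   i=5: 20   i=6: 54   i=7: 55
  i=8: 35   i=9: 208   i=10: 153   i=11: 118
Match at i=11, j=1: x = 11·16 + 1 = 177.

177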